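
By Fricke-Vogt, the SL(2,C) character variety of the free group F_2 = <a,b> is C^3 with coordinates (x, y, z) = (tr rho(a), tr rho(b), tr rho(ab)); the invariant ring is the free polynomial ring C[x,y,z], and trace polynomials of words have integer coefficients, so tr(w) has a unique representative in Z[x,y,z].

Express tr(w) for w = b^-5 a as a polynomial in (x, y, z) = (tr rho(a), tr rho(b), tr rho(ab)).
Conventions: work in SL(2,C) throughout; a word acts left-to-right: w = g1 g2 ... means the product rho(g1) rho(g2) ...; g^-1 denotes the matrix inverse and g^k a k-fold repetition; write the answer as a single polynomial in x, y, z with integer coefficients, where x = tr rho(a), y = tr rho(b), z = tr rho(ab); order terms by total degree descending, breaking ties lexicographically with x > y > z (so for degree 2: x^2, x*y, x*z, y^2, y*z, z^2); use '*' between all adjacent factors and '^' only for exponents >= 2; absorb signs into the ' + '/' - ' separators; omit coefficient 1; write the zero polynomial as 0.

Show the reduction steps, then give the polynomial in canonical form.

x*y^5 - y^4*z - 4*x*y^3 + 3*y^2*z + 3*x*y - z

tr(a b^-1) = tr(a)*tr(b) - tr(a b)   [inverse elimination on b] = x*y - z
tr(a b^-2) = tr(a b^-1)*tr(b) - tr(a)   [inverse elimination on b] = x*y^2 - y*z - x
so tr(b^-2 a b^-1) = tr(a b^-2)*tr(b) - tr(a b^-1)   [inverse elimination on b] = x*y^3 - y^2*z - 2*x*y + z
tr(b^-1 a b^-3) = tr(b^-2 a b^-1)*tr(b) - tr(b^-2 a)   [inverse elimination on b] = x*y^4 - y^3*z - 3*x*y^2 + 2*y*z + x
reduce: tr(b^-5 a) = tr(b^-1 a b^-3)*tr(b) - tr(b^-1 a b^-2)   [inverse elimination on b] = x*y^5 - y^4*z - 4*x*y^3 + 3*y^2*z + 3*x*y - z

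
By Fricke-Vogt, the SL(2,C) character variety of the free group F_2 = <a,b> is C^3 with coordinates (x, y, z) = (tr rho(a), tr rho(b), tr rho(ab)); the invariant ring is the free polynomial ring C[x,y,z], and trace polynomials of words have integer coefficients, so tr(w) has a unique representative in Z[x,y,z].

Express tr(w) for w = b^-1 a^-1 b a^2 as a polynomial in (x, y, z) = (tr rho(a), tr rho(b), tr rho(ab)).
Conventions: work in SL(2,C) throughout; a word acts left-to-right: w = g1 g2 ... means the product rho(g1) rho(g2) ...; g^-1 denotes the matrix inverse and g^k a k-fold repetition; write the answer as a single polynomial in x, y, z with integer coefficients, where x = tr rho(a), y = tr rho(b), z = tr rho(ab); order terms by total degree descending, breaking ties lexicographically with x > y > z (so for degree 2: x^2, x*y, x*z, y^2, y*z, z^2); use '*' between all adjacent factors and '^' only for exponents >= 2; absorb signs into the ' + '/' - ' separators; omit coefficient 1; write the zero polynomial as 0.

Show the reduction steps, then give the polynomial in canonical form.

reduce: trace(b^2 a) = trace(b)*trace(a b) - trace(a)   [square of b] = y*z - x
reduce: trace(b^2) = trace(b)*trace(b) - trace(1)   [square of b] = y^2 - 2
trace(b a^2 b) = trace(a)*trace(b^2 a) - trace(b^2)   [square of a] = x*y*z - x^2 - y^2 + 2
trace(b a b a) = trace(b a)*trace(b a) - trace(1)   [split at a repeated b] = z^2 - 2
trace(b a^2 b a) = trace(a)*trace(b a b a) - trace(b a b)   [square of a] = x*z^2 - y*z - x
reduce: trace(a^-1 b a^2 b) = trace(b a^2 b)*trace(a) - trace(b a^2 b a)   [inverse elimination on a] = x^2*y*z - x^3 - x*y^2 - x*z^2 + y*z + 3*x
trace(b^-1 a^-1 b a^2) = trace(a^-1 b a^2)*trace(b) - trace(a^-1 b a^2 b)   [inverse elimination on b] = -x^2*y*z + x^3 + x*y^2 + x*z^2 - 3*x

-x^2*y*z + x^3 + x*y^2 + x*z^2 - 3*x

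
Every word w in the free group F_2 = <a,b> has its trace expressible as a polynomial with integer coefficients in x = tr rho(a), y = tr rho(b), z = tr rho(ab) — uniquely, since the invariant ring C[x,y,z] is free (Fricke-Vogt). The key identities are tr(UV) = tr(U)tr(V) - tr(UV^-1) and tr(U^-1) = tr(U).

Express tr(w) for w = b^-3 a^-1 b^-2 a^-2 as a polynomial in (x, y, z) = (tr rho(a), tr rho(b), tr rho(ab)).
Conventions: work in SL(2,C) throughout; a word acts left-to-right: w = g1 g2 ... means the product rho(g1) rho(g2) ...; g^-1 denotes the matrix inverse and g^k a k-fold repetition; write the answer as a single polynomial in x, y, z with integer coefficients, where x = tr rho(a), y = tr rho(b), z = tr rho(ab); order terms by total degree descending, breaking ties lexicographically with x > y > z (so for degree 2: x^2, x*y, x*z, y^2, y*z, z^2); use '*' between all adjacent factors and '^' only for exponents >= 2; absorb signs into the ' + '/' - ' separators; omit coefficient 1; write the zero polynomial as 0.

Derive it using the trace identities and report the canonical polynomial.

and trace(a^-1) = trace(a) = x
trace(a^-1 b) = trace(b)*trace(a) - trace(b a) = x*y - z
trace(a^-1 b^-1) = trace(a^-1)*trace(b) - trace(a^-1 b) = z
trace(b^-2 a^-1) = trace(a^-1 b^-1)*trace(b) - trace(a^-1) = y*z - x
next, trace(b^-2 a^-1 b^-1) = trace(b^-2 a^-1)*trace(b) - trace(b^-2 a^-1 b) = y^2*z - x*y - z
next, trace(b a b a) = trace(b a)*trace(b a) - trace(1) = z^2 - 2
next, trace(a b a^-1 b) = trace(b a b)*trace(a) - trace(b a b a) = x*y*z - x^2 - z^2 + 2
next, trace(a^-1 b^-1 a b) = trace(a b a^-1)*trace(b) - trace(a b a^-1 b) = -x*y*z + x^2 + y^2 + z^2 - 2
trace(b^-1 a^-1 b^-1 a) = trace(a^-1 b^-1 a)*trace(b) - trace(a^-1 b^-1 a b) = x*y*z - x^2 - z^2 + 2
trace(b^-2 a^-1 b^-1 a) = trace(b^-1 a^-1 b^-1 a)*trace(b) - trace(b^-1 a^-1 b^-1 a b) = x*y^2*z - x^2*y - y*z^2 + y
next, trace(a^-1 b^-2 a^-1 b^-1) = trace(b^-2 a^-1 b^-1)*trace(a) - trace(b^-2 a^-1 b^-1 a) = y*z^2 - x*z - y
trace(a^-2 b^-2 a^-1 b^-1) = trace(a^-1 b^-2 a^-1 b^-1)*trace(a) - trace(a^-1 b^-2 a^-1 b^-1 a) = x*y*z^2 - x^2*z - y^2*z + z
trace(b^-2) = trace(b^-1)*trace(b) - trace(1) = y^2 - 2
trace(b^-2 a^-2) = trace(a^-1 b^-2)*trace(a) - trace(a^-1 b^-2 a) = x*y*z - x^2 - y^2 + 2
trace(a^-2 b^-2 a^-1) = trace(b^-2 a^-2)*trace(a) - trace(b^-2 a^-1) = x^2*y*z - x^3 - x*y^2 - y*z + 3*x
trace(b^-1 a^-1 b^-2 a^-2 b^-1) = trace(a^-2 b^-2 a^-1 b^-1)*trace(b) - trace(a^-2 b^-2 a^-1) = x*y^2*z^2 - 2*x^2*y*z - y^3*z + x^3 + x*y^2 + 2*y*z - 3*x
trace(b^-1 a^-1 b^-2 a^-2) = trace(b^-1 a^-1 b^-2 a^-1)*trace(a) - trace(b^-1 a^-1 b^-2) = x*y*z^2 - x^2*z - y^2*z + z
trace(b^-3 a^-1 b^-2 a^-2) = trace(b^-1 a^-1 b^-2 a^-2 b^-1)*trace(b) - trace(b^-1 a^-1 b^-2 a^-2) = x*y^3*z^2 - 2*x^2*y^2*z - y^4*z + x^3*y + x*y^3 - x*y*z^2 + x^2*z + 3*y^2*z - 3*x*y - z

x*y^3*z^2 - 2*x^2*y^2*z - y^4*z + x^3*y + x*y^3 - x*y*z^2 + x^2*z + 3*y^2*z - 3*x*y - z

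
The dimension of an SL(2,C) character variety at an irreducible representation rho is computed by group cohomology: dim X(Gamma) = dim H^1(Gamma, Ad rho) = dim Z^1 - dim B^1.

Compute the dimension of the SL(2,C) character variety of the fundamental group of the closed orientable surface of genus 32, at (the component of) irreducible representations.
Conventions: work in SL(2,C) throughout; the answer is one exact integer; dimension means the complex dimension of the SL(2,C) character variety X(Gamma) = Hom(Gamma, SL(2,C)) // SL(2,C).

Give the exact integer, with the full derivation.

Gamma = pi_1(Sigma_32) = < a_1, b_1, ..., a_32, b_32 | prod [a_i, b_i] > has 2g = 64 generators and 1 relator.
Before the relator condition, cocycle space has dim 3*64 = 192.
At an irreducible rho, H^2 = coker(d_2) vanishes (Poincare duality: H^2 is dual to H^0 = invariants = 0), so d_2 is surjective onto sl_2 and dim Z^1 = 192 - 3 = 189.
As always at irreducible rho, dim B^1 = 3.
Hence dim X = 189 - 3 = 186.

186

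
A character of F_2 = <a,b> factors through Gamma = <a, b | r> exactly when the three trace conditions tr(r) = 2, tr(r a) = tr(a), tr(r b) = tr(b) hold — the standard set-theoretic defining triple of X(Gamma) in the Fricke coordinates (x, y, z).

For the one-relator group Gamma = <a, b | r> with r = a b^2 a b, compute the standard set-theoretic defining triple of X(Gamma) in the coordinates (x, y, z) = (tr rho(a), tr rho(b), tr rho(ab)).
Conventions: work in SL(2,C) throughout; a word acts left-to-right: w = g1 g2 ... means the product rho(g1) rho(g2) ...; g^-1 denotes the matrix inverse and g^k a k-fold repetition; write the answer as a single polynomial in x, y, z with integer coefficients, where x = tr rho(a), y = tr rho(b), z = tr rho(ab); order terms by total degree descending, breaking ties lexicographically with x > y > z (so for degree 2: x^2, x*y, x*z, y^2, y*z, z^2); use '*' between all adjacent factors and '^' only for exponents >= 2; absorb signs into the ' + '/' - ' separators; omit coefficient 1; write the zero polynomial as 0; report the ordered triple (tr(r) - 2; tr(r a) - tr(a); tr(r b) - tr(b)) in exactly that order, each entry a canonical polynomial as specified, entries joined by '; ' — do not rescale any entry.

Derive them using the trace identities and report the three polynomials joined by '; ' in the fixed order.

y*z^2 - x*z - y - 2; x*y*z^2 - x^2*z - y^2*z - x + z; y^2*z^2 - 2*x*y*z + x^2 - y - 2

tr(a b a b) = tr(b a) * tr(b a) - tr(1) = z^2 - 2
tr(a b a) = tr(a) * tr(b a) - tr(b) = x*z - y
so tr(a b^2 a b) = tr(b) * tr(a b a b) - tr(a b a) = y*z^2 - x*z - y
tr(b a b) = tr(b) * tr(a b) - tr(a) = y*z - x
tr(a b a^2 b) = tr(a) * tr(b a b a) - tr(b a b) = x*z^2 - y*z - x
reduce: tr(a b a^2) = tr(a) * tr(a b a) - tr(a b) = x^2*z - x*y - z
tr(a b^2 a b a) = tr(b) * tr(a b a^2 b) - tr(a b a^2) = x*y*z^2 - x^2*z - y^2*z + z
tr(a^2) = tr(a) * tr(a) - tr(1)  (reduce the a square) = x^2 - 2
tr(a b^2 a) = tr(b) * tr(a^2 b) - tr(a^2)  (reduce the b square) = x*y*z - x^2 - y^2 + 2
tr(a b^2 a b^2) = tr(b) * tr(a b^2 a b) - tr(a b^2 a)  (reduce the b square) = y^2*z^2 - 2*x*y*z + x^2 - 2
assemble the triple (tr(r) - 2; tr(r a) - x; tr(r b) - y)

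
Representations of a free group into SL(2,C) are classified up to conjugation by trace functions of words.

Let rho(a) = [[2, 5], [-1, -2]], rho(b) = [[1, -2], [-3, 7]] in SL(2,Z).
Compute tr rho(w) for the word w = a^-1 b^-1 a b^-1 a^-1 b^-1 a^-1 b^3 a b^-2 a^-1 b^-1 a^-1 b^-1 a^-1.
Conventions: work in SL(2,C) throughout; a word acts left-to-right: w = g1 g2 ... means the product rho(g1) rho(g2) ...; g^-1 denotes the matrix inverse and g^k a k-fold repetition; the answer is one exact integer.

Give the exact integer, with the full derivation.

rho(a^-1) = [[-2, -5], [1, 2]]
... * rho(b^-1) = [[7, 2], [3, 1]]  ->  [[-29, -9], [13, 4]]
... * rho(a) = [[2, 5], [-1, -2]]  ->  [[-49, -127], [22, 57]]
... * rho(b^-1) = [[7, 2], [3, 1]]  ->  [[-724, -225], [325, 101]]
... * rho(a^-1) = [[-2, -5], [1, 2]]  ->  [[1223, 3170], [-549, -1423]]
... * rho(b^-1) = [[7, 2], [3, 1]]  ->  [[18071, 5616], [-8112, -2521]]
... * rho(a^-1) = [[-2, -5], [1, 2]]  ->  [[-30526, -79123], [13703, 35518]]
... * rho(b) = [[1, -2], [-3, 7]]  ->  [[206843, -492809], [-92851, 221220]]
... * rho(b) = [[1, -2], [-3, 7]]  ->  [[1685270, -3863349], [-756511, 1734242]]
... * rho(b) = [[1, -2], [-3, 7]]  ->  [[13275317, -30413983], [-5959237, 13652716]]
... * rho(a) = [[2, 5], [-1, -2]]  ->  [[56964617, 127204551], [-25571190, -57101617]]
... * rho(b^-1) = [[7, 2], [3, 1]]  ->  [[780365972, 241133785], [-350303181, -108243997]]
... * rho(b^-1) = [[7, 2], [3, 1]]  ->  [[6185963159, 1801865729], [-2776854258, -808850359]]
... * rho(a^-1) = [[-2, -5], [1, 2]]  ->  [[-10570060589, -27326084337], [4744858157, 12266570572]]
... * rho(b^-1) = [[7, 2], [3, 1]]  ->  [[-155968677134, -48466205515], [70013718815, 21756286886]]
... * rho(a^-1) = [[-2, -5], [1, 2]]  ->  [[263471148753, 682910974640], [-118271150744, -306556020303]]
... * rho(b^-1) = [[7, 2], [3, 1]]  ->  [[3893030965191, 1209853272146], [-1747566116117, -543098321791]]
... * rho(a^-1) = [[-2, -5], [1, 2]]  ->  [[-6576208658236, -17045448281663], [2952033910443, 7651633937003]]
tr = -6576208658236 + 7651633937003 = 1075425278767

1075425278767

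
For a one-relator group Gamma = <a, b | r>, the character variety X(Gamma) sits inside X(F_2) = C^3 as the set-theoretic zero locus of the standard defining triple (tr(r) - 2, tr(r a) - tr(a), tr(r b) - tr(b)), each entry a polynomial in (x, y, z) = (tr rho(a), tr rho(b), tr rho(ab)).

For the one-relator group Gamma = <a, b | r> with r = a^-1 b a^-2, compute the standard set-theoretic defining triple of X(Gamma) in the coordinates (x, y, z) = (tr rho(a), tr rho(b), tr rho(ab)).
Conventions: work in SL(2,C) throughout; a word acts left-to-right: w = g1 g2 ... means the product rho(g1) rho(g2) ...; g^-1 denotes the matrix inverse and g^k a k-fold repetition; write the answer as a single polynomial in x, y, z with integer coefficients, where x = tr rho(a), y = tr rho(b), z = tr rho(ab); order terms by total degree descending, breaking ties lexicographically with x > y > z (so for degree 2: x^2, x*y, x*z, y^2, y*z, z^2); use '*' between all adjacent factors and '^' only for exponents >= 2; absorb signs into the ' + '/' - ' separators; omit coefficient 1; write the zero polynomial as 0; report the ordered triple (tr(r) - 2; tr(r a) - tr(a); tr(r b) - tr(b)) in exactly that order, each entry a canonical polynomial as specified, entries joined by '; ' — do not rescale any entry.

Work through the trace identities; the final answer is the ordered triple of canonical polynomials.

x^3*y - x^2*z - 2*x*y + z - 2; x^2*y - x*z - x - y; x^3*y^2 - 2*x^2*y*z - x*y^2 + x*z^2 + y*z - x - y

tr(b a^-1) = tr(b) tr(a) - tr(b a) = x*y - z
tr(a^-1 b a^-1) = tr(b a^-1) tr(a) - tr(b) = x^2*y - x*z - y
apply: tr(a^-1 b a^-2) = tr(a^-1 b a^-1) tr(a) - tr(a^-1 b) = x^3*y - x^2*z - 2*x*y + z
tr(b^2) = tr(b) tr(b) - tr(1)   [square of b] = y^2 - 2
tr(b^2 a) = tr(b) tr(a b) - tr(a)   [square of b] = y*z - x
tr(b^2 a^-1) = tr(b^2) tr(a) - tr(b^2 a)   [inverse elimination on a] = x*y^2 - y*z - x
tr(b a^-2 b) = tr(b^2 a^-1) tr(a) - tr(b^2)   [inverse elimination on a] = x^2*y^2 - x*y*z - x^2 - y^2 + 2
apply: tr(b a b a) = tr(a b) tr(a b) - tr(1)   [split at a repeated a] = z^2 - 2
tr(a^-1 b a b) = tr(b a b) tr(a) - tr(b a b a)   [inverse elimination on a] = x*y*z - x^2 - z^2 + 2
apply: tr(b a^-2 b a) = tr(a^-1 b a b) tr(a) - tr(a^-1 b a b a)   [inverse elimination on a] = x^2*y*z - x^3 - x*z^2 - y*z + 3*x
tr(a^-1 b a^-2 b) = tr(b a^-2 b) tr(a) - tr(b a^-2 b a)   [inverse elimination on a] = x^3*y^2 - 2*x^2*y*z - x*y^2 + x*z^2 + y*z - x
assemble the triple (tr(r) - 2; tr(r a) - x; tr(r b) - y)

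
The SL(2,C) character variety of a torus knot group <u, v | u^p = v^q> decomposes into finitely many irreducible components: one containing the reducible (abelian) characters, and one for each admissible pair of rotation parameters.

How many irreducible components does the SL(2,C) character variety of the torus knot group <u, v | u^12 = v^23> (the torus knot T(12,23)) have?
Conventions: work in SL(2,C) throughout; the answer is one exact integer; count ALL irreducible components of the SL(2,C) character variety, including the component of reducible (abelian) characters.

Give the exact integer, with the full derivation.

In the torus knot group T(12,23), u^12 = v^23 is central, so an irreducible representation sends it to +I or -I (Schur).
So on each irreducible component the traces are pinned: tr(u) = 2*cos(pi*alpha/12) with 1 <= alpha <= 11, tr(v) = 2*cos(pi*beta/23) with 1 <= beta <= 22.
Consistency of u^12 = (-1)^alpha I with v^23 = (-1)^beta I forces alpha = beta (mod 2).
Enumerate parity-matched pairs: 6*11 odd-odd plus 5*11 even-even gives 121.
Total: 121 irreducible-character components + 1 reducible (abelian) component = 122.

122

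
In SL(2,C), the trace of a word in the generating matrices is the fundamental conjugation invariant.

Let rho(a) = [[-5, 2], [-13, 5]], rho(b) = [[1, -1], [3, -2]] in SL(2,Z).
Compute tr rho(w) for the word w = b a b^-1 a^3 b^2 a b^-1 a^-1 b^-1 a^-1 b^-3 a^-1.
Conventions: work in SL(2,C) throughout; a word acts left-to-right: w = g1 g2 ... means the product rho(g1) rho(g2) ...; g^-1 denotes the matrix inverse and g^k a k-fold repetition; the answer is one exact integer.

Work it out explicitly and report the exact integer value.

-15

rho(b) = [[1, -1], [3, -2]]
... * rho(a) = [[-5, 2], [-13, 5]]  ->  [[8, -3], [11, -4]]
... * rho(b^-1) = [[-2, 1], [-3, 1]]  ->  [[-7, 5], [-10, 7]]
... * rho(a) = [[-5, 2], [-13, 5]]  ->  [[-30, 11], [-41, 15]]
... * rho(a) = [[-5, 2], [-13, 5]]  ->  [[7, -5], [10, -7]]
... * rho(a) = [[-5, 2], [-13, 5]]  ->  [[30, -11], [41, -15]]
... * rho(b) = [[1, -1], [3, -2]]  ->  [[-3, -8], [-4, -11]]
... * rho(b) = [[1, -1], [3, -2]]  ->  [[-27, 19], [-37, 26]]
... * rho(a) = [[-5, 2], [-13, 5]]  ->  [[-112, 41], [-153, 56]]
... * rho(b^-1) = [[-2, 1], [-3, 1]]  ->  [[101, -71], [138, -97]]
... * rho(a^-1) = [[5, -2], [13, -5]]  ->  [[-418, 153], [-571, 209]]
... * rho(b^-1) = [[-2, 1], [-3, 1]]  ->  [[377, -265], [515, -362]]
... * rho(a^-1) = [[5, -2], [13, -5]]  ->  [[-1560, 571], [-2131, 780]]
... * rho(b^-1) = [[-2, 1], [-3, 1]]  ->  [[1407, -989], [1922, -1351]]
... * rho(b^-1) = [[-2, 1], [-3, 1]]  ->  [[153, 418], [209, 571]]
... * rho(b^-1) = [[-2, 1], [-3, 1]]  ->  [[-1560, 571], [-2131, 780]]
... * rho(a^-1) = [[5, -2], [13, -5]]  ->  [[-377, 265], [-515, 362]]
tr = -377 + 362 = -15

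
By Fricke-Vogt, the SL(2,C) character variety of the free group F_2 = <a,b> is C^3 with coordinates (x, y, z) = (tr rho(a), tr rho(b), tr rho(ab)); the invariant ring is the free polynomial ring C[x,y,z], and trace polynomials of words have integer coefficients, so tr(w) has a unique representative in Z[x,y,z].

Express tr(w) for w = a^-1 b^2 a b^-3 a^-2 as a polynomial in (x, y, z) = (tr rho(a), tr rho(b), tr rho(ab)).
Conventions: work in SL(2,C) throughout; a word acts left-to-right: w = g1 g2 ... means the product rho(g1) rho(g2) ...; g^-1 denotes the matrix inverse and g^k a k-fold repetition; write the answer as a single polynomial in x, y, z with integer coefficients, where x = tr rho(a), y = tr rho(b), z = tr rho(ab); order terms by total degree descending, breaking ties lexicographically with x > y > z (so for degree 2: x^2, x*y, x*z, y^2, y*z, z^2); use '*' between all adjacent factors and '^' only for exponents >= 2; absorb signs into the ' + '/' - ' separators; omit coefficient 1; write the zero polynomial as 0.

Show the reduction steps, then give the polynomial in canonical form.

use: trace(b^2 a) = trace(b) * trace(a b) - trace(a)  (reduce the b square) = y*z - x
use: trace(b^2) = trace(b) * trace(b) - trace(1)  (reduce the b square) = y^2 - 2
trace(a b^2 a) = trace(a) * trace(b^2 a) - trace(b^2)  (reduce the a square) = x*y*z - x^2 - y^2 + 2
trace(a b a b) = trace(b a) * trace(b a) - trace(1)  (split on b) = z^2 - 2
apply: trace(a b a) = trace(a) * trace(b a) - trace(b)  (reduce the a square) = x*z - y
apply: trace(a b^2 a b) = trace(b) * trace(a b a b) - trace(a b a)  (reduce the b square) = y*z^2 - x*z - y
trace(b^-1 a b^2 a) = trace(a b^2 a) * trace(b) - trace(a b^2 a b)  (eliminate b^-1) = x*y^2*z - x^2*y - y^3 - y*z^2 + x*z + 3*y
trace(b^2 a b^-2 a) = trace(b^-1 a b^2 a) * trace(b) - trace(b^-1 a b^2 a b)  (eliminate b^-1) = x*y^3*z - x^2*y^2 - y^4 - y^2*z^2 + x^2 + 4*y^2 - 2
trace(b^-2 a^-1 b^2 a) = trace(b^2 a b^-2) * trace(a) - trace(b^2 a b^-2 a)  (eliminate a^-1) = -x*y^3*z + x^2*y^2 + y^4 + y^2*z^2 - 4*y^2 + 2
trace(b^-1 a^-1 b^2 a) = trace(b^2 a b^-1) * trace(a) - trace(b^2 a b^-1 a)  (eliminate a^-1) = -x*y^2*z + x^2*y + y^3 + y*z^2 - 3*y
apply: trace(a^-1 b^2 a b^-3) = trace(b^-2 a^-1 b^2 a) * trace(b) - trace(b^-2 a^-1 b^2 a b)  (eliminate b^-1) = -x*y^4*z + x^2*y^3 + y^5 + y^3*z^2 + x*y^2*z - x^2*y - 5*y^3 - y*z^2 + 5*y
apply: trace(a b^-1) = trace(a) * trace(b) - trace(a b)  (eliminate b^-1) = x*y - z
trace(a^-2 b^2 a b^-3) = trace(a^-1 b^2 a b^-3) * trace(a) - trace(a^-1 b^2 a b^-3 a)  (eliminate a^-1) = -x^2*y^4*z + x^3*y^3 + x*y^5 + x*y^3*z^2 + x^2*y^2*z - x^3*y - 5*x*y^3 - x*y*z^2 + 4*x*y + z
apply: trace(a^-1 b^2 a b^-3 a^-2) = trace(a^-2 b^2 a b^-3) * trace(a) - trace(a^-2 b^2 a b^-3 a)  (eliminate a^-1) = -x^3*y^4*z + x^4*y^3 + x^2*y^5 + x^2*y^3*z^2 + x^3*y^2*z + x*y^4*z - x^4*y - 6*x^2*y^3 - x^2*y*z^2 - y^5 - y^3*z^2 - x*y^2*z + 5*x^2*y + 5*y^3 + y*z^2 + x*z - 5*y

-x^3*y^4*z + x^4*y^3 + x^2*y^5 + x^2*y^3*z^2 + x^3*y^2*z + x*y^4*z - x^4*y - 6*x^2*y^3 - x^2*y*z^2 - y^5 - y^3*z^2 - x*y^2*z + 5*x^2*y + 5*y^3 + y*z^2 + x*z - 5*y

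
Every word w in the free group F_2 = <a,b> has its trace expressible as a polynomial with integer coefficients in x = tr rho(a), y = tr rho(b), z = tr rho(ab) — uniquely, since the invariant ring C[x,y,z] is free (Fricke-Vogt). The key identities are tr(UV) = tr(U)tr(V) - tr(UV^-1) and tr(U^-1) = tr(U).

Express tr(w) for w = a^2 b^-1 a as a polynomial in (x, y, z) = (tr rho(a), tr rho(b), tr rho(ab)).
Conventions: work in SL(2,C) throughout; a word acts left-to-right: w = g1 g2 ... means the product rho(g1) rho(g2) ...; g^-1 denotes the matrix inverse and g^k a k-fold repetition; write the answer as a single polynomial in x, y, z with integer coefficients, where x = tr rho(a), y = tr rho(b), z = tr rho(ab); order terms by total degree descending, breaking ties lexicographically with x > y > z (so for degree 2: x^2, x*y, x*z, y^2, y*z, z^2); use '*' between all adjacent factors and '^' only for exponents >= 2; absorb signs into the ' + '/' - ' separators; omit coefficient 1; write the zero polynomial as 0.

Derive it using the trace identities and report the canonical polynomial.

x^3*y - x^2*z - 2*x*y + z

trace(a^2) = trace(a) * trace(a) - trace(1) = x^2 - 2
trace(a^3) = trace(a) * trace(a^2) - trace(a) = x^3 - 3*x
trace(b a^2) = trace(a) * trace(b a) - trace(b) = x*z - y
trace(a^3 b) = trace(a) * trace(b a^2) - trace(b a) = x^2*z - x*y - z
trace(a^2 b^-1 a) = trace(a^3) * trace(b) - trace(a^3 b) = x^3*y - x^2*z - 2*x*y + z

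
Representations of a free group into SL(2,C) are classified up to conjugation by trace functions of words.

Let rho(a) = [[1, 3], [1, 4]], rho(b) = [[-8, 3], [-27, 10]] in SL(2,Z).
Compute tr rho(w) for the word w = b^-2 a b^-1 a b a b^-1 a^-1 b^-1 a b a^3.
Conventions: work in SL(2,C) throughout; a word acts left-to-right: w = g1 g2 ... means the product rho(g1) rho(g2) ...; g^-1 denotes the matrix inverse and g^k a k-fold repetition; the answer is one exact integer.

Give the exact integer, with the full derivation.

rho(b^-1) = [[10, -3], [27, -8]]
... * rho(b^-1) = [[10, -3], [27, -8]]  ->  [[19, -6], [54, -17]]
... * rho(a) = [[1, 3], [1, 4]]  ->  [[13, 33], [37, 94]]
... * rho(b^-1) = [[10, -3], [27, -8]]  ->  [[1021, -303], [2908, -863]]
... * rho(a) = [[1, 3], [1, 4]]  ->  [[718, 1851], [2045, 5272]]
... * rho(b) = [[-8, 3], [-27, 10]]  ->  [[-55721, 20664], [-158704, 58855]]
... * rho(a) = [[1, 3], [1, 4]]  ->  [[-35057, -84507], [-99849, -240692]]
... * rho(b^-1) = [[10, -3], [27, -8]]  ->  [[-2632259, 781227], [-7497174, 2225083]]
... * rho(a^-1) = [[4, -3], [-1, 1]]  ->  [[-11310263, 8678004], [-32213779, 24716605]]
... * rho(b^-1) = [[10, -3], [27, -8]]  ->  [[121203478, -35493243], [345210545, -101091503]]
... * rho(a) = [[1, 3], [1, 4]]  ->  [[85710235, 221637462], [244119042, 631265623]]
... * rho(b) = [[-8, 3], [-27, 10]]  ->  [[-6669893354, 2473505325], [-18997124157, 7045013356]]
... * rho(a) = [[1, 3], [1, 4]]  ->  [[-4196388029, -10115658762], [-11952110801, -28811319047]]
... * rho(a) = [[1, 3], [1, 4]]  ->  [[-14312046791, -53051799135], [-40763429848, -151101608591]]
... * rho(a) = [[1, 3], [1, 4]]  ->  [[-67363845926, -255143336913], [-191865038439, -726696723908]]
tr = -67363845926 + -726696723908 = -794060569834

-794060569834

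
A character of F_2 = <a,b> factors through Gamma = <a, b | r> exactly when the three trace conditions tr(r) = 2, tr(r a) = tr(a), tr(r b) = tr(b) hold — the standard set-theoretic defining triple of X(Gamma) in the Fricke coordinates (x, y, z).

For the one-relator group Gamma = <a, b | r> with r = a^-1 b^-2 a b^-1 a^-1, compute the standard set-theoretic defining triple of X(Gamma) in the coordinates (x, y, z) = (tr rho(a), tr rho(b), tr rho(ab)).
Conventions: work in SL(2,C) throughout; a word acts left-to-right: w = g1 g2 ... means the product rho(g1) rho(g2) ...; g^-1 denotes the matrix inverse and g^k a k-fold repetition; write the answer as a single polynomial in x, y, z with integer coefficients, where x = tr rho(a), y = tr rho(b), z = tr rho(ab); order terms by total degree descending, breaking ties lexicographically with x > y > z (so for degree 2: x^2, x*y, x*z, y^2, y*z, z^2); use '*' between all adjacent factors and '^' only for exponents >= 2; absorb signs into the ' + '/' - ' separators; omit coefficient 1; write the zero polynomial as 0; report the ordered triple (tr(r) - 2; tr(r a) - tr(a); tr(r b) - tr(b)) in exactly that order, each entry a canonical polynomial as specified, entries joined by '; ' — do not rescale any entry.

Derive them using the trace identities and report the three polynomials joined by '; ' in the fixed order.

tr(a^-1) = tr(a) = x
next, tr(a^-1 b) = tr(b)*tr(a) - tr(b a) = x*y - z
tr(a^-1 b^-1) = tr(a^-1)*tr(b) - tr(a^-1 b) = z
and tr(b a b) = tr(b)*tr(a b) - tr(a) = y*z - x
and tr(b a b a) = tr(b a)*tr(b a) - tr(1) = z^2 - 2
and tr(b a b a^-1) = tr(b a b)*tr(a) - tr(b a b a) = x*y*z - x^2 - z^2 + 2
tr(a b a^-2 b) = tr(b a b a^-1)*tr(a) - tr(b a b) = x^2*y*z - x^3 - x*z^2 - y*z + 3*x
next, tr(a^-2 b^-1 a b) = tr(a b a^-2)*tr(b) - tr(a b a^-2 b) = -x^2*y*z + x^3 + x*y^2 + x*z^2 - 3*x
tr(b^-1 a b^-1 a^-2) = tr(a^-2 b^-1 a)*tr(b) - tr(a^-2 b^-1 a b) = x^2*y*z - x^3 - x*y^2 - x*z^2 + y*z + 3*x
tr(a^-1 b^-2 a b^-1 a^-1) = tr(b^-1 a b^-1 a^-2)*tr(b) - tr(b^-1 a b^-1 a^-2 b) = x^2*y^2*z - x^3*y - x*y^3 - x*y*z^2 + y^2*z + 3*x*y - z
and tr(a^-1 b^-2 a b^-1) = tr(b^-1 a b^-1 a^-1)*tr(b) - tr(b^-1 a b^-1 a^-1 b) = x*y^2*z - x^2*y - y*z^2 + y
next, tr(b^2) = tr(b)*tr(b) - tr(1)   [square of b] = y^2 - 2
and tr(b a^-1 b) = tr(b^2)*tr(a) - tr(b^2 a)   [inverse elimination on a] = x*y^2 - y*z - x
and tr(b a b^2) = tr(b)*tr(b a b) - tr(b a)   [square of b] = y^2*z - x*y - z
tr(a b a) = tr(a)*tr(b a) - tr(b)   [square of a] = x*z - y
and tr(b a b^2 a) = tr(b)*tr(a b a b) - tr(a b a)   [square of b] = y*z^2 - x*z - y
and tr(b a^-1 b a b) = tr(b a b^2)*tr(a) - tr(b a b^2 a)   [inverse elimination on a] = x*y^2*z - x^2*y - y*z^2 + y
tr(b a b a b a) = tr(b a)*tr(b a b a) - tr(b^-1 a^-1)   [split at a repeated b] = z^3 - 3*z
tr(b a^-1 b a b a) = tr(b a b a b)*tr(a) - tr(b a b a b a)   [inverse elimination on a] = x*y*z^2 - x^2*z - z^3 - x*y + 3*z
tr(a^-1 b a^-1 b a b) = tr(b a^-1 b a b)*tr(a) - tr(b a^-1 b a b a)   [inverse elimination on a] = x^2*y^2*z - x^3*y - 2*x*y*z^2 + x^2*z + z^3 + 2*x*y - 3*z
tr(a b^-1 a^-1 b a^-1 b) = tr(a^-1 b a^-1 b a)*tr(b) - tr(a^-1 b a^-1 b a b)   [inverse elimination on b] = -x^2*y^2*z + x^3*y + x*y^3 + 2*x*y*z^2 - x^2*z - y^2*z - z^3 - 3*x*y + 3*z
next, tr(b^-1 a b^-1 a^-1 b a^-1) = tr(a b^-1 a^-1 b a^-1)*tr(b) - tr(a b^-1 a^-1 b a^-1 b)   [inverse elimination on b] = x^2*y^2*z - x^3*y - x*y^3 - 2*x*y*z^2 + x^2*z + y^2*z + z^3 + 4*x*y - 3*z
next, tr(a^-1 b^-2 a b^-1 a^-1 b) = tr(b^-1 a b^-1 a^-1 b a^-1)*tr(b) - tr(b^-1 a b^-1 a^-1 b a^-1 b)   [inverse elimination on b] = x^2*y^3*z - x^3*y^2 - x*y^4 - 2*x*y^2*z^2 + x^2*y*z + y^3*z + y*z^3 + 4*x*y^2 - 3*y*z - x
assemble the triple (tr(r) - 2; tr(r a) - x; tr(r b) - y)

x^2*y^2*z - x^3*y - x*y^3 - x*y*z^2 + y^2*z + 3*x*y - z - 2; x*y^2*z - x^2*y - y*z^2 - x + y; x^2*y^3*z - x^3*y^2 - x*y^4 - 2*x*y^2*z^2 + x^2*y*z + y^3*z + y*z^3 + 4*x*y^2 - 3*y*z - x - y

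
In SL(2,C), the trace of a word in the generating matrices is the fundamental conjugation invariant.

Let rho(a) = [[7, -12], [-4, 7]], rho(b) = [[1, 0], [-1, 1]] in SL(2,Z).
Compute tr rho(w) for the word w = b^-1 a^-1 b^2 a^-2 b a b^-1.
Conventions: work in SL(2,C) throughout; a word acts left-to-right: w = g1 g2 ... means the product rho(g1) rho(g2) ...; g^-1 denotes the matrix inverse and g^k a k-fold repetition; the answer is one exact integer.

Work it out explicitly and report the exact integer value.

-41158

rho(b^-1) = [[1, 0], [1, 1]]
... * rho(a^-1) = [[7, 12], [4, 7]]  ->  [[7, 12], [11, 19]]
... * rho(b) = [[1, 0], [-1, 1]]  ->  [[-5, 12], [-8, 19]]
... * rho(b) = [[1, 0], [-1, 1]]  ->  [[-17, 12], [-27, 19]]
... * rho(a^-1) = [[7, 12], [4, 7]]  ->  [[-71, -120], [-113, -191]]
... * rho(a^-1) = [[7, 12], [4, 7]]  ->  [[-977, -1692], [-1555, -2693]]
... * rho(b) = [[1, 0], [-1, 1]]  ->  [[715, -1692], [1138, -2693]]
... * rho(a) = [[7, -12], [-4, 7]]  ->  [[11773, -20424], [18738, -32507]]
... * rho(b^-1) = [[1, 0], [1, 1]]  ->  [[-8651, -20424], [-13769, -32507]]
tr = -8651 + -32507 = -41158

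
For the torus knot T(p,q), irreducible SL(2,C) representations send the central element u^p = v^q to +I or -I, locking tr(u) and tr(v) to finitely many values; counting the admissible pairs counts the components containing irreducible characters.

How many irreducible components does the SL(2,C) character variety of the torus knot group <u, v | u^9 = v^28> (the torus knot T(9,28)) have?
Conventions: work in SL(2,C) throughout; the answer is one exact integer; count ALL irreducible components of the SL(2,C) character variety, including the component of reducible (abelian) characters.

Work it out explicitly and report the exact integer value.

For T(9,28): irreducibility forces the central element u^9 = v^28 to one of +I, -I.
So on each irreducible component the traces are pinned: tr(u) = 2*cos(pi*alpha/9) with 1 <= alpha <= 8, tr(v) = 2*cos(pi*beta/28) with 1 <= beta <= 27.
The two central values (-1)^alpha I and (-1)^beta I must be the same matrix, so alpha and beta share a parity.
count pairs: odd alpha (4 choices) x odd beta (14), plus even alpha (4) x even beta (13): 4*14 + 4*13 = 108.
That is 108 components of irreducible characters, and with the reducible (abelian) component the total is 109.

109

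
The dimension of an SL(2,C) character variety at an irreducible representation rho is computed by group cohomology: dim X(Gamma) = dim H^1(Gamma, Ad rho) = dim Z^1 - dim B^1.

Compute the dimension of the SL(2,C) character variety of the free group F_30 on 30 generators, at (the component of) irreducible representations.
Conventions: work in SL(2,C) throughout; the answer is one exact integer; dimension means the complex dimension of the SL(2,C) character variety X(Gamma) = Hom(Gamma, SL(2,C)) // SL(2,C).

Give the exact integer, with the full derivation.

Gamma = F_30 has 30 generators and no relators.
Z^1(Gamma, Ad rho) = (sl_2)^30: a cocycle is a free choice of one sl_2 vector per generator, so dim Z^1 = 3*30 = 90.
dim B^1 = 3: the coboundary map is injective because an irreducible image has centralizer 0 in sl_2.
dim H^1 = 90 - 3 = 87, which is dim X.

87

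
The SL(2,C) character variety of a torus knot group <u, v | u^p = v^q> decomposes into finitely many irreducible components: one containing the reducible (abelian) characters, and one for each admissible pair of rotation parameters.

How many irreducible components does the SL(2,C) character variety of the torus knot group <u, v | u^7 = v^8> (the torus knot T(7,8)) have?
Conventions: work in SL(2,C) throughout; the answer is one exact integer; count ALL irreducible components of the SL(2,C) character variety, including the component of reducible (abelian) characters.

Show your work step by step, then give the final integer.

For T(7,8): irreducibility forces the central element u^7 = v^8 to one of +I, -I.
So on each irreducible component the traces are pinned: tr(u) = 2*cos(pi*alpha/7) with 1 <= alpha <= 6, tr(v) = 2*cos(pi*beta/8) with 1 <= beta <= 7.
The two central values (-1)^alpha I and (-1)^beta I must be the same matrix, so alpha and beta share a parity.
Counting: 3 odd alphas x 4 odd betas + 3 even alphas x 3 even betas = 12 + 9 = 21.
That is 21 components of irreducible characters, and with the reducible (abelian) component the total is 22.

22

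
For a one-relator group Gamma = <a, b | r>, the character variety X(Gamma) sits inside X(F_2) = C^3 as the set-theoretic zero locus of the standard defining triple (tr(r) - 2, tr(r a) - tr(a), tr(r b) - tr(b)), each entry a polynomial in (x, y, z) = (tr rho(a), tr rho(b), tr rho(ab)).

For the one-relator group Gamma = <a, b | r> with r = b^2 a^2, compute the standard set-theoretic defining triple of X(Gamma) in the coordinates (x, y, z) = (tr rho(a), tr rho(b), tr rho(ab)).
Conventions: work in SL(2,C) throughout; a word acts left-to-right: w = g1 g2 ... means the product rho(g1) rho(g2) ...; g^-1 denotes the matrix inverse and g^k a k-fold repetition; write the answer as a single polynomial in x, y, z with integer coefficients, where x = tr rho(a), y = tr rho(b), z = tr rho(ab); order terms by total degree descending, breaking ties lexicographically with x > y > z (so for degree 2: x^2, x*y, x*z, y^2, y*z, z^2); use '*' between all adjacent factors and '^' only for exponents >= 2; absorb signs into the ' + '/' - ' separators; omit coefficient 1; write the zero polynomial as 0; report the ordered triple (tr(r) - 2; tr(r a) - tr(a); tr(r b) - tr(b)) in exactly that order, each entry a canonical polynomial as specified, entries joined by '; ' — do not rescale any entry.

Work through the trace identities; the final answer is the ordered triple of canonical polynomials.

tr(a^2 b) = tr(a) tr(b a) - tr(b) = x*z - y
tr(a^2) = tr(a) tr(a) - tr(1) = x^2 - 2
tr(b^2 a^2) = tr(b) tr(a^2 b) - tr(a^2) = x*y*z - x^2 - y^2 + 2
tr(b^2 a) = tr(b) tr(a b) - tr(a)  (reduce the b square) = y*z - x
and tr(b^2 a^3) = tr(a) tr(b^2 a^2) - tr(b^2 a)  (reduce the a square) = x^2*y*z - x^3 - x*y^2 - y*z + 3*x
tr(b^2 a^2 b) = tr(b) tr(b a^2 b) - tr(b a^2) = x*y^2*z - x^2*y - y^3 - x*z + 3*y
assemble the triple (tr(r) - 2; tr(r a) - x; tr(r b) - y)

x*y*z - x^2 - y^2; x^2*y*z - x^3 - x*y^2 - y*z + 2*x; x*y^2*z - x^2*y - y^3 - x*z + 2*y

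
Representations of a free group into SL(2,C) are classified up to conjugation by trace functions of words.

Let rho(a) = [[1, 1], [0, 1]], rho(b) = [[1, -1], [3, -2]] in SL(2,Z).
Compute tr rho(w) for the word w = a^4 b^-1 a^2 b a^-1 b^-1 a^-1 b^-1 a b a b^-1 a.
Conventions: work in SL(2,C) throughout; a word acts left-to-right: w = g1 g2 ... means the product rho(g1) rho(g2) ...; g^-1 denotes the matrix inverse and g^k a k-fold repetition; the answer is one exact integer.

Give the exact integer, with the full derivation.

4844

rho(a) = [[1, 1], [0, 1]]
... * rho(a) = [[1, 1], [0, 1]]  ->  [[1, 2], [0, 1]]
... * rho(a) = [[1, 1], [0, 1]]  ->  [[1, 3], [0, 1]]
... * rho(a) = [[1, 1], [0, 1]]  ->  [[1, 4], [0, 1]]
... * rho(b^-1) = [[-2, 1], [-3, 1]]  ->  [[-14, 5], [-3, 1]]
... * rho(a) = [[1, 1], [0, 1]]  ->  [[-14, -9], [-3, -2]]
... * rho(a) = [[1, 1], [0, 1]]  ->  [[-14, -23], [-3, -5]]
... * rho(b) = [[1, -1], [3, -2]]  ->  [[-83, 60], [-18, 13]]
... * rho(a^-1) = [[1, -1], [0, 1]]  ->  [[-83, 143], [-18, 31]]
... * rho(b^-1) = [[-2, 1], [-3, 1]]  ->  [[-263, 60], [-57, 13]]
... * rho(a^-1) = [[1, -1], [0, 1]]  ->  [[-263, 323], [-57, 70]]
... * rho(b^-1) = [[-2, 1], [-3, 1]]  ->  [[-443, 60], [-96, 13]]
... * rho(a) = [[1, 1], [0, 1]]  ->  [[-443, -383], [-96, -83]]
... * rho(b) = [[1, -1], [3, -2]]  ->  [[-1592, 1209], [-345, 262]]
... * rho(a) = [[1, 1], [0, 1]]  ->  [[-1592, -383], [-345, -83]]
... * rho(b^-1) = [[-2, 1], [-3, 1]]  ->  [[4333, -1975], [939, -428]]
... * rho(a) = [[1, 1], [0, 1]]  ->  [[4333, 2358], [939, 511]]
tr = 4333 + 511 = 4844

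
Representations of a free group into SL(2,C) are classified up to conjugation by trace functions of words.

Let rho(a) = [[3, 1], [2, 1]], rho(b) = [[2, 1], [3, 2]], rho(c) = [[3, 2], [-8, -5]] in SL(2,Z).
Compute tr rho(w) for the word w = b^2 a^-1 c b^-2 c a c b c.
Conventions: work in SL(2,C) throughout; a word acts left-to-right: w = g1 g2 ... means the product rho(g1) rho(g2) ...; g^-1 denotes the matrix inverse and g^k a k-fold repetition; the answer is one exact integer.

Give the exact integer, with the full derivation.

-840

rho(b) = [[2, 1], [3, 2]]
... * rho(b) = [[2, 1], [3, 2]]  ->  [[7, 4], [12, 7]]
... * rho(a^-1) = [[1, -1], [-2, 3]]  ->  [[-1, 5], [-2, 9]]
... * rho(c) = [[3, 2], [-8, -5]]  ->  [[-43, -27], [-78, -49]]
... * rho(b^-1) = [[2, -1], [-3, 2]]  ->  [[-5, -11], [-9, -20]]
... * rho(b^-1) = [[2, -1], [-3, 2]]  ->  [[23, -17], [42, -31]]
... * rho(c) = [[3, 2], [-8, -5]]  ->  [[205, 131], [374, 239]]
... * rho(a) = [[3, 1], [2, 1]]  ->  [[877, 336], [1600, 613]]
... * rho(c) = [[3, 2], [-8, -5]]  ->  [[-57, 74], [-104, 135]]
... * rho(b) = [[2, 1], [3, 2]]  ->  [[108, 91], [197, 166]]
... * rho(c) = [[3, 2], [-8, -5]]  ->  [[-404, -239], [-737, -436]]
tr = -404 + -436 = -840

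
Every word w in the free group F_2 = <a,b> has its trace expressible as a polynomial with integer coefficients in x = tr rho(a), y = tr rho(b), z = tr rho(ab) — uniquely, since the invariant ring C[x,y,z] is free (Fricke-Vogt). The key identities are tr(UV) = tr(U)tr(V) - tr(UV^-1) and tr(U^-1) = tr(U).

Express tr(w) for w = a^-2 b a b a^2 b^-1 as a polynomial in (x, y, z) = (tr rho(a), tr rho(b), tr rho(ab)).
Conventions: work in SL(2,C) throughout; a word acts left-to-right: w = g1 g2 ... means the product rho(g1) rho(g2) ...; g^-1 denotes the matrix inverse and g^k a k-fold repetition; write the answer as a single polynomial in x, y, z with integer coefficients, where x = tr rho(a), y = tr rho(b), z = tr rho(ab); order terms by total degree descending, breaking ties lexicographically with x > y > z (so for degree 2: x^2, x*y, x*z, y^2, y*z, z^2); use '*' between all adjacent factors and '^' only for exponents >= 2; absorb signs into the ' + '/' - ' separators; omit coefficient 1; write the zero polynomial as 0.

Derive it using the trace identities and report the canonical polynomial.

tr(b a b) = tr(b) * tr(a b) - tr(a)  (reduce the b square) = y*z - x
tr(a b a b) = tr(b a) * tr(b a) - tr(1)  (split on b) = z^2 - 2
tr(a b a) = tr(a) * tr(b a) - tr(b)  (reduce the a square) = x*z - y
tr(b^2 a b a) = tr(b) * tr(a b a b) - tr(a b a)  (reduce the b square) = y*z^2 - x*z - y
tr(b^2 a b) = tr(b) * tr(a b^2) - tr(a b)  (reduce the b square) = y^2*z - x*y - z
tr(b a b a^2 b) = tr(a) * tr(b^2 a b a) - tr(b^2 a b)  (reduce the a square) = x*y*z^2 - x^2*z - y^2*z + z
tr(b a b a b a) = tr(a b a b) * tr(a b) - tr(b a)  (split on a) = z^3 - 3*z
tr(b a b a^2 b a) = tr(a) * tr(b a b a b a) - tr(b a b a b)  (reduce the a square) = x*z^3 - y*z^2 - 2*x*z + y
tr(a^-1 b a b a^2 b) = tr(b a b a^2 b) * tr(a) - tr(b a b a^2 b a)  (eliminate a^-1) = x^2*y*z^2 - x^3*z - x*y^2*z - x*z^3 + y*z^2 + 3*x*z - y
tr(a^-2 b a b a^2 b) = tr(a^-1 b a b a^2 b) * tr(a) - tr(a^-1 b a b a^2 b a)  (eliminate a^-1) = x^3*y*z^2 - x^4*z - x^2*y^2*z - x^2*z^3 + 4*x^2*z + y^2*z - x*y - z
tr(a^-2 b a b a^2 b^-1) = tr(a^-2 b a b a^2) * tr(b) - tr(a^-2 b a b a^2 b)  (eliminate b^-1) = -x^3*y*z^2 + x^4*z + x^2*y^2*z + x^2*z^3 - 4*x^2*z + z

-x^3*y*z^2 + x^4*z + x^2*y^2*z + x^2*z^3 - 4*x^2*z + z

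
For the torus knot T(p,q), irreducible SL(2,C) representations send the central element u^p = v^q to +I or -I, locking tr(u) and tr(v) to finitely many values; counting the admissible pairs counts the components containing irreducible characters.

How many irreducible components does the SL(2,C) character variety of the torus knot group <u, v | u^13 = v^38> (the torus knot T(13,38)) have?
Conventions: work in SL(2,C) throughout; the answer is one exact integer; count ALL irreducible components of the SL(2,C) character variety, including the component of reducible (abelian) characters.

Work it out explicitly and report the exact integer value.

223

In the torus knot group T(13,38), u^13 = v^38 is central, so an irreducible representation sends it to +I or -I (Schur).
This locks tr(u) to 2*cos(pi*alpha/13), alpha in 1..12, and tr(v) to 2*cos(pi*beta/38), beta in 1..37, on each component of irreducible characters.
Consistency of u^13 = (-1)^alpha I with v^38 = (-1)^beta I forces alpha = beta (mod 2).
Counting: 6 odd alphas x 19 odd betas + 6 even alphas x 18 even betas = 114 + 108 = 222.
components with irreducible characters: 222; plus the single component of reducible (abelian) characters: total 223.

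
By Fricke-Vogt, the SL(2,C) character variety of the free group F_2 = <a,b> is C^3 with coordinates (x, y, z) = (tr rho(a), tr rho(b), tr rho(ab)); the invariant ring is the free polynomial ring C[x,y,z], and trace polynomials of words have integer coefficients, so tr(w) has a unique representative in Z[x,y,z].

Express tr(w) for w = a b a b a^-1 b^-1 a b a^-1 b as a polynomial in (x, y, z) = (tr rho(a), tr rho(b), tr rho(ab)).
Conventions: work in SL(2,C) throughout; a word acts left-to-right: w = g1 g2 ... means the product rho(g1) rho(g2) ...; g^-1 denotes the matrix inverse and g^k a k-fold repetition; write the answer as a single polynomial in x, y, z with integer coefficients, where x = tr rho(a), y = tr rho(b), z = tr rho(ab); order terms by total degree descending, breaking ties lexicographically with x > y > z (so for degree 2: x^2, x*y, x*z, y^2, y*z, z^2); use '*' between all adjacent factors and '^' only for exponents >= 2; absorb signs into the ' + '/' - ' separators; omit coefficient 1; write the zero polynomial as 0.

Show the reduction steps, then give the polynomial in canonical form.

-x^2*y^2*z^3 + 2*x^3*y*z^2 + x*y^3*z^2 + 2*x*y*z^4 - x^4*z - 2*x^2*z^3 - y^2*z^3 - z^5 - x^3*y - x*y^3 - 6*x*y*z^2 + 5*x^2*z + 2*y^2*z + 5*z^3 + 3*x*y - 5*z

tr(a b a b) = tr(a b) tr(a b) - tr(1)  (split on a) = z^2 - 2
use: tr(a b a) = tr(a) tr(b a) - tr(b)  (reduce the a square) = x*z - y
apply: tr(a b a b^2) = tr(b) tr(a b a b) - tr(a b a)  (reduce the b square) = y*z^2 - x*z - y
apply: tr(b a b a b^2) = tr(b) tr(a b a b^2) - tr(a b a b)  (reduce the b square) = y^2*z^2 - x*y*z - y^2 - z^2 + 2
tr(a b a b a b) = tr(a b) tr(a b a b) - tr(a^-1 b^-1)  (split on a) = z^3 - 3*z
tr(b a b) = tr(b) tr(a b) - tr(a)  (reduce the b square) = y*z - x
use: tr(a b a b a) = tr(a) tr(b a b a) - tr(b a b)  (reduce the a square) = x*z^2 - y*z - x
apply: tr(b a b a b^2 a) = tr(b) tr(a b a b a b) - tr(a b a b a)  (reduce the b square) = y*z^3 - x*z^2 - 2*y*z + x
apply: tr(b a^-1 b a b a b) = tr(b a b a b^2) tr(a) - tr(b a b a b^2 a)  (eliminate a^-1) = x*y^2*z^2 - x^2*y*z - y*z^3 - x*y^2 + 2*y*z + x
apply: tr(a b a^2) = tr(a) tr(b a^2) - tr(b a)  (reduce the a square) = x^2*z - x*y - z
apply: tr(a b^2 a b a) = tr(b) tr(a b a^2 b) - tr(a b a^2)  (reduce the b square) = x*y*z^2 - x^2*z - y^2*z + z
use: tr(b a b a b^2 a b) = tr(b) tr(a b^2 a b a b) - tr(a b^2 a b a)  (reduce the b square) = y^2*z^3 - 2*x*y*z^2 + x^2*z - y^2*z + x*y - z
tr(a b a b a b a b) = tr(b a b a b a) tr(b a) - tr(a b a b)  (split on b) = z^4 - 4*z^2 + 2
use: tr(a b a b a b a) = tr(a) tr(b a b a b a) - tr(b a b a b)  (reduce the a square) = x*z^3 - y*z^2 - 2*x*z + y
apply: tr(b a b a b^2 a b a) = tr(b) tr(a b a b a b a b) - tr(a b a b a b a)  (reduce the b square) = y*z^4 - x*z^3 - 3*y*z^2 + 2*x*z + y
apply: tr(b a b a^-1 b a b a b) = tr(b a b a b^2 a b) tr(a) - tr(b a b a b^2 a b a)  (eliminate a^-1) = x*y^2*z^3 - 2*x^2*y*z^2 - y*z^4 + x^3*z - x*y^2*z + x*z^3 + x^2*y + 3*y*z^2 - 3*x*z - y
apply: tr(b a b a b a b a b a) = tr(b a b a b a b a) tr(b a) - tr(a b a b a b)  (split on b) = z^5 - 5*z^3 + 5*z
tr(b a b a^-1 b a b a b a) = tr(b a b a b a b a b) tr(a) - tr(b a b a b a b a b a)  (eliminate a^-1) = x*y*z^4 - x^2*z^3 - z^5 - 3*x*y*z^2 + 2*x^2*z + 5*z^3 + x*y - 5*z
tr(a b a^-1 b a b a b a^-1 b) = tr(b a b a^-1 b a b a b) tr(a) - tr(b a b a^-1 b a b a b a)  (eliminate a^-1) = x^2*y^2*z^3 - 2*x^3*y*z^2 - 2*x*y*z^4 + x^4*z - x^2*y^2*z + 2*x^2*z^3 + z^5 + x^3*y + 6*x*y*z^2 - 5*x^2*z - 5*z^3 - 2*x*y + 5*z
tr(a b a b a^-1 b^-1 a b a^-1 b) = tr(a b a^-1 b a b a b a^-1) tr(b) - tr(a b a^-1 b a b a b a^-1 b)  (eliminate b^-1) = -x^2*y^2*z^3 + 2*x^3*y*z^2 + x*y^3*z^2 + 2*x*y*z^4 - x^4*z - 2*x^2*z^3 - y^2*z^3 - z^5 - x^3*y - x*y^3 - 6*x*y*z^2 + 5*x^2*z + 2*y^2*z + 5*z^3 + 3*x*y - 5*z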